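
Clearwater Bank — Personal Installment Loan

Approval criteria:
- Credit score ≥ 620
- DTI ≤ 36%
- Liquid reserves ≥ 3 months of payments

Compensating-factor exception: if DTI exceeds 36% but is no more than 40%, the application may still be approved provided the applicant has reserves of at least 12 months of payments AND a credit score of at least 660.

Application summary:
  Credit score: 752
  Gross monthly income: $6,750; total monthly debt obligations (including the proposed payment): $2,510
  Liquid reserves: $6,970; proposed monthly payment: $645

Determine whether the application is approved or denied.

Denied

Credit score 752 ≥ 620 (meets base)
DTI: 2,510 ÷ 6,750 = 37.2%, over the 36% base limit.
Liquid reserves cover 6,970/645 = 10.8 months — ≥ 3 required
DTI 37.2% is within the 36%–40% exception band; checking compensating factors.
Reserves 10.8 < 12 months; credit score 752 ≥ 660.
Override conditions not both satisfied; exception does not apply.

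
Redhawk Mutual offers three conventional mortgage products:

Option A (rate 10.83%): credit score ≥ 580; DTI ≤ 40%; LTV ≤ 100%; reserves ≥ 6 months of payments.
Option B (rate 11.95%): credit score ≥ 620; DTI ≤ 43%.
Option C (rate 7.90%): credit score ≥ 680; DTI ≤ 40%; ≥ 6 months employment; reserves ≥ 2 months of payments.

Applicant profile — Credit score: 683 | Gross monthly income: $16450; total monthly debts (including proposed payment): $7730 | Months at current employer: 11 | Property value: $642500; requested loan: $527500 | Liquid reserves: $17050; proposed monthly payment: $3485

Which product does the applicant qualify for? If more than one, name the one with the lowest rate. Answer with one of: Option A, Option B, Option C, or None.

DTI = 7,730/16,450 = 47%.
LTV = 527,500/642,500 = 82.1%.
Reserves = 17,050/3,485 = 4.9 months.
Option A: score 683 ≥ 580; DTI 47% > 40%; LTV 82.1% ≤ 100%; reserves 4.9 < 6 mo → does not qualify.
Option B: score 683 ≥ 620; DTI 47% > 43% → does not qualify.
Option C: score 683 ≥ 680; DTI 47% > 40%; employment 11 ≥ 6 mo; reserves 4.9 ≥ 2 mo → does not qualify.

None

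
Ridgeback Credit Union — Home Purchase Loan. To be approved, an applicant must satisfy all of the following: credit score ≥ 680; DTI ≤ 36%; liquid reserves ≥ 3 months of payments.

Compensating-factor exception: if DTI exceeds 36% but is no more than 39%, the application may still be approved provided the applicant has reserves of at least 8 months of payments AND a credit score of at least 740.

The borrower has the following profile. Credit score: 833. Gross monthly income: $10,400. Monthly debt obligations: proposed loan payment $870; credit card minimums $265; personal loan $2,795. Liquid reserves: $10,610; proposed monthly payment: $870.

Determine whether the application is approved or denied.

Approved

Credit score 833 ≥ 680 (meets base)
Total debts = (870 + 265 + 2,795) = 3,930. DTI = 3,930/10,400 = 37.8% > 36% — standard DTI limit exceeded.
Reserves = 10,610/870 = 12.2 months ≥ 3
37.8% falls in the override range (36%–39%), so the compensating-factor test applies.
Override check — reserves: 12.2 mo (ok); score: 833 (ok).
Both compensating conditions met → exception applies.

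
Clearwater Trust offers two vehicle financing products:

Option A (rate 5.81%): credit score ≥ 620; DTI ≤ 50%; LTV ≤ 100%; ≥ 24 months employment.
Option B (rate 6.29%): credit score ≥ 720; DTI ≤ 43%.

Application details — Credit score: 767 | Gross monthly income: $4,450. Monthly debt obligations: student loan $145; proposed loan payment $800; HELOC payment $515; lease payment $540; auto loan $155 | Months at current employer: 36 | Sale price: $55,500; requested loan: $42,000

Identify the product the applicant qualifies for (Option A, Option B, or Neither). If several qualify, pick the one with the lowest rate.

Total debts = (145 + 800 + 515 + 540 + 155) = 2,155; DTI = 2,155/4,450 = 48.4%.
LTV = 42,000/55,500 = 75.7%.
Option A: score 767 ≥ 620; DTI 48.4% ≤ 50%; LTV 75.7% ≤ 100%; employment 36 ≥ 24 mo → qualifies.
Option B: score 767 ≥ 720; DTI 48.4% > 43% → does not qualify.

Option A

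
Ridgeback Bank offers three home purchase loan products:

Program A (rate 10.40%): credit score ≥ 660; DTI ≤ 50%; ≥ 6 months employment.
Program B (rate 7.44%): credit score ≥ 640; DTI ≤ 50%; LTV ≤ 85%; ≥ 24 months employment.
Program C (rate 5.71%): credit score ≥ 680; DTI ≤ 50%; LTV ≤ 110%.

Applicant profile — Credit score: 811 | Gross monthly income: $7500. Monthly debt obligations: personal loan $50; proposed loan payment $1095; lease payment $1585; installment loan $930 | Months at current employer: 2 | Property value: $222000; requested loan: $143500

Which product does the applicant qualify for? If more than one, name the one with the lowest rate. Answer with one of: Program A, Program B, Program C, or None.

Program C

Total debts = (50 + 1,095 + 1,585 + 930) = 3,660; DTI = 3,660/7,500 = 48.8%.
LTV = 143,500/222,000 = 64.6%.
Program A: score 811 ≥ 660; DTI 48.8% ≤ 50%; employment 2 < 6 mo → does not qualify.
Program B: score 811 ≥ 640; DTI 48.8% ≤ 50%; LTV 64.6% ≤ 85%; employment 2 < 24 mo → does not qualify.
Program C: score 811 ≥ 680; DTI 48.8% ≤ 50%; LTV 64.6% ≤ 110% → qualifies.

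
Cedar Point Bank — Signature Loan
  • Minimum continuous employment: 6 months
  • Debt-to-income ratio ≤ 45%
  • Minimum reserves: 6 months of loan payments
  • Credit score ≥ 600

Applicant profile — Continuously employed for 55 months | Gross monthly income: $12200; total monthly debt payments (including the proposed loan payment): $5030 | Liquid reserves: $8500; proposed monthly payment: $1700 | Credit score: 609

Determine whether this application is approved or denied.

Employment 55 ≥ 6 months
Debt-to-income = 5,030/12,200 = 41.2% — meets 45% limit
Reserves = 8,500/1,700 = 5.0 months < 6
Credit score 609 ≥ 600 (meets)
Fails on reserves.

Denied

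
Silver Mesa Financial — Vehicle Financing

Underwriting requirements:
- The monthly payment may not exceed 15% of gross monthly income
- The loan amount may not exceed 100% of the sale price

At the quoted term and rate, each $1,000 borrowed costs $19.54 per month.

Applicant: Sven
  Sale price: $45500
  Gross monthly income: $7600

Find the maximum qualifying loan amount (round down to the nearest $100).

$45,500

Payment cap: 15% × $7,600 = $1,140/month.
At $19.54 per $1,000, that supports 1,140/19.54 × 1,000 ≈ $58,341 → $58,300.
LTV cap: 100% × $45,500 = $45,500 → $45,500.
Binding constraint: loan-to-value.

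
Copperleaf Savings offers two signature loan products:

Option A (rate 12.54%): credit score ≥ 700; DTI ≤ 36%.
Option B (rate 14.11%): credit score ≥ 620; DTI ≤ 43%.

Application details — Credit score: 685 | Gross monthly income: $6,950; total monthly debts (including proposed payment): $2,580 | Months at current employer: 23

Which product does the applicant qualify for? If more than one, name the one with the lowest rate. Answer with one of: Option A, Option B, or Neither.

DTI = 2,580/6,950 = 37.1%.
Option A: score 685 < 700; DTI 37.1% > 36% → does not qualify.
Option B: score 685 ≥ 620; DTI 37.1% ≤ 43% → qualifies.

Option B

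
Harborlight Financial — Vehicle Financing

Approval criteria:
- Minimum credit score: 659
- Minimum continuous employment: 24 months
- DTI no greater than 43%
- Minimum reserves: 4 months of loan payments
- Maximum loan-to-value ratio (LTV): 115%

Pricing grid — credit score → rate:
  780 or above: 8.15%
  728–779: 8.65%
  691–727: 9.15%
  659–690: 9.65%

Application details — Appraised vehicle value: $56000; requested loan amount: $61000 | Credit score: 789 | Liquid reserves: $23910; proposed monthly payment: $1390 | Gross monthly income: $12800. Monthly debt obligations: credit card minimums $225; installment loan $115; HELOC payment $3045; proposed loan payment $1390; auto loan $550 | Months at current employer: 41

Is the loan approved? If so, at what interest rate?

Approved at 8.15%

Credit score 789 ≥ 659 (meets minimum)
Total monthly debts = (225 + 115 + 3,045 + 1,390 + 550) = 5,325. Debt-to-income = 5,325/12,800 = 41.6% — meets 43% limit
Employment 41 ≥ 24 months
LTV: 61,000 ÷ 56,000 = 108.9%, within 115% cap
Reserves: 23,910 ÷ 1,390 = 17.2 months (meets 4-month minimum)
All requirements met. Score 789 falls in the 780 or above tier → 8.15%.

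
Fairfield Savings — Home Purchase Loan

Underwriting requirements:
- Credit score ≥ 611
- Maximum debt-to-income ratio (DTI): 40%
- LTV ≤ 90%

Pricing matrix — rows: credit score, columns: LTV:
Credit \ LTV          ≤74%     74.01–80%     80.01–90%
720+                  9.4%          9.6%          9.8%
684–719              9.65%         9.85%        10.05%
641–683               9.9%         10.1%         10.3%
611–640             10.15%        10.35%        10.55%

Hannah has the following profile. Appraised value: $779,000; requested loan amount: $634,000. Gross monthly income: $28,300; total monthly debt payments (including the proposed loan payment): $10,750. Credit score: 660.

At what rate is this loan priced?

10.3%

Credit score 660 ≥ 611; Debt-to-income = 10,750/28,300 = 38% — meets 40% limit
LTV = 634,000/779,000 = 81.4% ≤ 90%
Credit 660 → row 641–683; LTV 81.4% → column 80.01–90%. Grid cell → 10.3%.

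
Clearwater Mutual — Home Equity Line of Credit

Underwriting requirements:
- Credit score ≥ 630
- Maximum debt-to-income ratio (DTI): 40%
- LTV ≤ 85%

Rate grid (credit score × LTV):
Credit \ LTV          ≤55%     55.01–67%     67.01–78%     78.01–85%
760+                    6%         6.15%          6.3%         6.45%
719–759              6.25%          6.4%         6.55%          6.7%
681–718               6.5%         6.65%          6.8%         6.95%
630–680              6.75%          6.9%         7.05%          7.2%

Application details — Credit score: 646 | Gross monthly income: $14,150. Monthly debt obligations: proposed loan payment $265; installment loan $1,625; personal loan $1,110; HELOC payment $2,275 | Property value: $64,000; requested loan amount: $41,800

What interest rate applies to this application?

Credit score 646 ≥ 630; Total monthly debts = (265 + 1,625 + 1,110 + 2,275) = 5,275. Debt-to-income = 5,275/14,150 = 37.3% — meets 40% limit
Loan-to-value = 41,800/64,000 = 65.3% — pass (85% max)
Score 646 is in the 630–680 band; LTV 65.3% is in the 55.01–67% band → 6.9%.

6.9%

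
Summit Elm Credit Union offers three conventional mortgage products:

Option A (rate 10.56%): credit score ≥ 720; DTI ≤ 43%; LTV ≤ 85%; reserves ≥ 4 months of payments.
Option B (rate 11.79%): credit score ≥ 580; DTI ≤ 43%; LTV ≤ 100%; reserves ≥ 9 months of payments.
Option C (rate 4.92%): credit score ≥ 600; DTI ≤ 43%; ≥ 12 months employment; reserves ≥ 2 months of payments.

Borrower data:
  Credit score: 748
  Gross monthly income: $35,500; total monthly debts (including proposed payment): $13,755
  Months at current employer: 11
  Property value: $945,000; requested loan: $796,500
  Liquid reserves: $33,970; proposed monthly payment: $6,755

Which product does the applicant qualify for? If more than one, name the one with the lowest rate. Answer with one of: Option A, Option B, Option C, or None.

Option A

DTI = 13,755/35,500 = 38.7%.
LTV = 796,500/945,000 = 84.3%.
Reserves = 33,970/6,755 = 5.0 months.
Option A: score 748 ≥ 720; DTI 38.7% ≤ 43%; LTV 84.3% ≤ 85%; reserves 5.0 ≥ 4 mo → qualifies.
Option B: score 748 ≥ 580; DTI 38.7% ≤ 43%; LTV 84.3% ≤ 100%; reserves 5.0 < 9 mo → does not qualify.
Option C: score 748 ≥ 600; DTI 38.7% ≤ 43%; employment 11 < 12 mo; reserves 5.0 ≥ 2 mo → does not qualify.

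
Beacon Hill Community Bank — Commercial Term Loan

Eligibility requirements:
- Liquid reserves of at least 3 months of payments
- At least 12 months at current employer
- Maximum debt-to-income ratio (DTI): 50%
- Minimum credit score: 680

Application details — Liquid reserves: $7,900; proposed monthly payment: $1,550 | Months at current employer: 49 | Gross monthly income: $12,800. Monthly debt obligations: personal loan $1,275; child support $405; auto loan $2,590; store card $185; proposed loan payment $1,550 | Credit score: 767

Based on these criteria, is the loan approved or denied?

Approved

Liquid reserves cover 7,900/1,550 = 5.1 months — ≥ 3 required
Employment 49 ≥ 12 months
Total monthly debts = (1,275 + 405 + 2,590 + 185 + 1,550) = 6,005. DTI: 6,005 ÷ 12,800 = 46.9%, within the 50% cap
Credit score 767 ≥ 680 (meets)
All criteria satisfied.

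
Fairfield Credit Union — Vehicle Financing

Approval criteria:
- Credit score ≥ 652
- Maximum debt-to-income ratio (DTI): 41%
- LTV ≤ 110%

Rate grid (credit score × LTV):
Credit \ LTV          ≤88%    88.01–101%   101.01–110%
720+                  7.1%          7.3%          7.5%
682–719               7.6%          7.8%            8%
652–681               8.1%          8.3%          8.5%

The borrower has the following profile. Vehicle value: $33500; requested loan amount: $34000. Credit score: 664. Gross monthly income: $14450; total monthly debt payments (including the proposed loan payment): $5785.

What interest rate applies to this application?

8.5%

Credit score 664 ≥ 652; DTI: 5,785 ÷ 14,450 = 40%, within the 41% cap
LTV = 34,000/33,500 = 101.5% ≤ 110%
Score 664 is in the 652–681 band; LTV 101.5% is in the 101.01–110% band → 8.5%.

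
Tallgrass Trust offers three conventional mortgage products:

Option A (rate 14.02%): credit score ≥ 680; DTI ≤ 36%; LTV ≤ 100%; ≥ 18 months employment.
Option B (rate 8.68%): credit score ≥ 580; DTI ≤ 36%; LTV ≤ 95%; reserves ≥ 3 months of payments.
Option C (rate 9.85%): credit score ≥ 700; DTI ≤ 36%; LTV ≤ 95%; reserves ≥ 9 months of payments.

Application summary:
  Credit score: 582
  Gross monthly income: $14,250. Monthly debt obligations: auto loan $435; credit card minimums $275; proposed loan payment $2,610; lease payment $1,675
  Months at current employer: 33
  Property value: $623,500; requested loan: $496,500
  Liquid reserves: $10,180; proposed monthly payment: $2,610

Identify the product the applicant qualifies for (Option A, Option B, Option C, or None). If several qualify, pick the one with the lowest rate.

Option B

Total debts = (435 + 275 + 2,610 + 1,675) = 4,995; DTI = 4,995/14,250 = 35.1%.
LTV = 496,500/623,500 = 79.6%.
Reserves = 10,180/2,610 = 3.9 months.
Option A: score 582 < 680; DTI 35.1% ≤ 36%; LTV 79.6% ≤ 100%; employment 33 ≥ 18 mo → does not qualify.
Option B: score 582 ≥ 580; DTI 35.1% ≤ 36%; LTV 79.6% ≤ 95%; reserves 3.9 ≥ 3 mo → qualifies.
Option C: score 582 < 700; DTI 35.1% ≤ 36%; LTV 79.6% ≤ 95%; reserves 3.9 < 9 mo → does not qualify.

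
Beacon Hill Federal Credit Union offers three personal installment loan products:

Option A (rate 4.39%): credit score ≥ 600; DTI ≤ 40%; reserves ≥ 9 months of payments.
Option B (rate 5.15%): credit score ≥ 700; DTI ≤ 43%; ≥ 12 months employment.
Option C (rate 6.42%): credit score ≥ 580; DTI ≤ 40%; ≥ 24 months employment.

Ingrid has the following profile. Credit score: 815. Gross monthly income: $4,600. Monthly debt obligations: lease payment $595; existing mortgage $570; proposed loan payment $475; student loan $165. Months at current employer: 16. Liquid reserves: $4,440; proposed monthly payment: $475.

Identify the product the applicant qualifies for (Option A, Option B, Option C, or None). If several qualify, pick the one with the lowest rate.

Total debts = (595 + 570 + 475 + 165) = 1,805; DTI = 1,805/4,600 = 39.2%.
Reserves = 4,440/475 = 9.3 months.
Option A: score 815 ≥ 600; DTI 39.2% ≤ 40%; reserves 9.3 ≥ 9 mo → qualifies.
Option B: score 815 ≥ 700; DTI 39.2% ≤ 43%; employment 16 ≥ 12 mo → qualifies.
Option C: score 815 ≥ 580; DTI 39.2% ≤ 40%; employment 16 < 24 mo → does not qualify.
Qualifying: Option A, Option B. Lowest rate is 4.39% → Option A.

Option A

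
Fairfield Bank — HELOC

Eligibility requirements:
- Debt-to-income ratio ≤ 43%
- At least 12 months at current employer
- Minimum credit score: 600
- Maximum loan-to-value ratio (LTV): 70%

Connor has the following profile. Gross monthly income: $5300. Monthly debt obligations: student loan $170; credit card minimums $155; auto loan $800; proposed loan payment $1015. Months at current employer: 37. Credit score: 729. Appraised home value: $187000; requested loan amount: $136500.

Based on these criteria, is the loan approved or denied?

Total monthly debts = (170 + 155 + 800 + 1,015) = 2,140. Debt-to-income = 2,140/5,300 = 40.4% — meets 43% limit
Employment 37 ≥ 12 months
Credit score 729 ≥ 600 (meets)
LTV = 136,500/187,000 = 73% > 70%
Fails on LTV.

Denied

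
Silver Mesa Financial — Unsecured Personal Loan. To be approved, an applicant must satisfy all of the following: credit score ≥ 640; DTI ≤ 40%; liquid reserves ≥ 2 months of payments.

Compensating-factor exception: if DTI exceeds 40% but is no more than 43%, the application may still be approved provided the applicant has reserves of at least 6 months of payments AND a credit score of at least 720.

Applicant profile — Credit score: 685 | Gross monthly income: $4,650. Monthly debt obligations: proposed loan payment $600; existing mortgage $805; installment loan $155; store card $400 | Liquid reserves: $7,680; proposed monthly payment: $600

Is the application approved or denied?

Credit score 685 ≥ 640 (meets base)
Total debts = (600 + 805 + 155 + 400) = 1,960. DTI: 1,960 ÷ 4,650 = 42.2%, over the 40% base limit.
Liquid reserves cover 7,680/600 = 12.8 months — ≥ 2 required
42.2% falls in the override range (40%–43%), so the compensating-factor test applies.
Override check — reserves: 12.8 mo (ok); score: 685 (below 720).
Override conditions not both satisfied; exception does not apply.

Denied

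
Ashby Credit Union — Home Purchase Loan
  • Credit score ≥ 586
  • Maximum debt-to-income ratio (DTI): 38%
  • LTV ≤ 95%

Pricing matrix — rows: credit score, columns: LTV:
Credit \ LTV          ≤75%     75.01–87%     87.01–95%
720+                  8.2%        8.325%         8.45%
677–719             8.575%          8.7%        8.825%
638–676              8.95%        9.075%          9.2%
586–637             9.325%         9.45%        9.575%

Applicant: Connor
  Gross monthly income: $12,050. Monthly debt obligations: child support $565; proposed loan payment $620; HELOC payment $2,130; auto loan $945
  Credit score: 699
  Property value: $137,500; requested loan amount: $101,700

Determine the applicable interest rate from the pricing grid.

Credit score 699 ≥ 586; Total monthly debts = (565 + 620 + 2,130 + 945) = 4,260. Debt-to-income = 4,260/12,050 = 35.4% — meets 38% limit
Loan-to-value = 101,700/137,500 = 74% — pass (95% max)
Score 699 is in the 677–719 band; LTV 74% is in the ≤75% band → 8.575%.

8.575%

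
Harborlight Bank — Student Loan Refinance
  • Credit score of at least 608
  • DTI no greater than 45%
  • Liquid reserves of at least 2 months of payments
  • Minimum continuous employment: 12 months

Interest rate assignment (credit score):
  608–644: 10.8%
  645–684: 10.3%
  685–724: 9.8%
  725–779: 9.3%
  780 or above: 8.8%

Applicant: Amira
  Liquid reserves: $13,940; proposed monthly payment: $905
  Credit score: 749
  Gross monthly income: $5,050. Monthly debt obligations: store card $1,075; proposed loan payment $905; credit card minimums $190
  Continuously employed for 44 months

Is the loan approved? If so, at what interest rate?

Credit score 749 ≥ 608 (meets minimum)
Reserves: 13,940 ÷ 905 = 15.4 months (meets 2-month minimum)
Employment 44 ≥ 12 months
Total monthly debts = (1,075 + 905 + 190) = 2,170. DTI = 2,170/5,050 = 43% ≤ 45%
All requirements met. Score 749 falls in the 725–779 tier → 9.3%.

Approved at 9.3%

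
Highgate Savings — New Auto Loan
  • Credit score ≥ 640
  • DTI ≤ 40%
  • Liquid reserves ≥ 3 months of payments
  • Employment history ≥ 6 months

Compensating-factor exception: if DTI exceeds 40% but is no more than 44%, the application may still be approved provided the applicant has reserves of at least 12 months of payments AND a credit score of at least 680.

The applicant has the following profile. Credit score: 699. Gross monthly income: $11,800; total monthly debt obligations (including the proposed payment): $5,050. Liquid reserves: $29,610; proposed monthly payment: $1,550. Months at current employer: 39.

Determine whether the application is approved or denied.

Approved

Credit score 699 ≥ 640 (meets base)
DTI: 5,050 ÷ 11,800 = 42.8%, over the 40% base limit.
Reserves = 29,610/1,550 = 19.1 months ≥ 3
Employment 39 ≥ 6 months
42.8% falls in the override range (40%–44%), so the compensating-factor test applies.
Reserves 19.1 ≥ 12 months; credit score 699 ≥ 680.
Both override conditions satisfied; DTI exception granted.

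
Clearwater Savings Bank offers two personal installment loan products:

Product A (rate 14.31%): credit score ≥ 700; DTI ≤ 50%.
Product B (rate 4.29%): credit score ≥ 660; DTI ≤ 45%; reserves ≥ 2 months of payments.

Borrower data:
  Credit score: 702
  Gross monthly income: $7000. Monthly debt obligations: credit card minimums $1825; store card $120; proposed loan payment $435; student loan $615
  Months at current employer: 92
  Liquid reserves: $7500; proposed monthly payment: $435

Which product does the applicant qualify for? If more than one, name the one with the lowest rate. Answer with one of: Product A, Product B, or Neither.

Product B

Total debts = (1,825 + 120 + 435 + 615) = 2,995; DTI = 2,995/7,000 = 42.8%.
Reserves = 7,500/435 = 17.2 months.
Product A: score 702 ≥ 700; DTI 42.8% ≤ 50% → qualifies.
Product B: score 702 ≥ 660; DTI 42.8% ≤ 45%; reserves 17.2 ≥ 2 mo → qualifies.
Qualifying: Product A, Product B. Lowest rate is 4.29% → Product B.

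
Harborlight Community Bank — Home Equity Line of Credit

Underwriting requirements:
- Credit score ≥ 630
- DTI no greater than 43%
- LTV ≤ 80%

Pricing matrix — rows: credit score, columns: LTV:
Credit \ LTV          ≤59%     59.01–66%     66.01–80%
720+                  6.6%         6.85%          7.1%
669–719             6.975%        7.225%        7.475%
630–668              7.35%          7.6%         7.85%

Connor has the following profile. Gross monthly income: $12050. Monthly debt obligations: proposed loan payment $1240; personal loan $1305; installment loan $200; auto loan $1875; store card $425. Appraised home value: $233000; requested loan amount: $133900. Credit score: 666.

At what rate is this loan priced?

Credit score 666 ≥ 630; Total monthly debts = (1,240 + 1,305 + 200 + 1,875 + 425) = 5,045. DTI: 5,045 ÷ 12,050 = 41.9%, within the 43% cap
LTV: 133,900 ÷ 233,000 = 57.5%, within 80% cap
Row: 666 falls in 630–668. Column: 57.5% falls in ≤59%. Rate = 7.35%.

7.35%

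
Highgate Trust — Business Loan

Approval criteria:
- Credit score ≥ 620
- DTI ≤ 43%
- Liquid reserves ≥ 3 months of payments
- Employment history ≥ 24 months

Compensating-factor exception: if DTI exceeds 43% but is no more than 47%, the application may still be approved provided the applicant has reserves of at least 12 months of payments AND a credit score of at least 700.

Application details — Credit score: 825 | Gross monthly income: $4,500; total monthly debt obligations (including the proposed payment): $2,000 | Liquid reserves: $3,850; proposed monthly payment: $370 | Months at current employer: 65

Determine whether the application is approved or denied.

Denied

Credit score 825 ≥ 620 (meets base)
DTI = 2,000/4,500 = 44.4% > 43% — standard DTI limit exceeded.
Liquid reserves cover 3,850/370 = 10.4 months — ≥ 3 required
Employment 65 ≥ 24 months
44.4% falls in the override range (43%–47%), so the compensating-factor test applies.
Override check — reserves: 10.4 mo (short of 12); score: 825 (ok).
Override conditions not both satisfied; exception does not apply.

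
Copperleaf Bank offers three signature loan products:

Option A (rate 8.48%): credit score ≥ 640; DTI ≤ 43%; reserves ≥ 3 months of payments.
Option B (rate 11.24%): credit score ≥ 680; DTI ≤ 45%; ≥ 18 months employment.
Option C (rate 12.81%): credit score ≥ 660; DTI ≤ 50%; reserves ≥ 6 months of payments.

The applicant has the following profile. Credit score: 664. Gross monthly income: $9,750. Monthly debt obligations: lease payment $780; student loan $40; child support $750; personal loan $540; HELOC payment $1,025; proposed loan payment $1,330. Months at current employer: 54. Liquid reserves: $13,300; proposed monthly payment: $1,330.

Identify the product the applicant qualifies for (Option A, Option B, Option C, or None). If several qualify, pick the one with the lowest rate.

Option C

Total debts = (780 + 40 + 750 + 540 + 1,025 + 1,330) = 4,465; DTI = 4,465/9,750 = 45.8%.
Reserves = 13,300/1,330 = 10.0 months.
Option A: score 664 ≥ 640; DTI 45.8% > 43%; reserves 10.0 ≥ 3 mo → does not qualify.
Option B: score 664 < 680; DTI 45.8% > 45%; employment 54 ≥ 18 mo → does not qualify.
Option C: score 664 ≥ 660; DTI 45.8% ≤ 50%; reserves 10.0 ≥ 6 mo → qualifies.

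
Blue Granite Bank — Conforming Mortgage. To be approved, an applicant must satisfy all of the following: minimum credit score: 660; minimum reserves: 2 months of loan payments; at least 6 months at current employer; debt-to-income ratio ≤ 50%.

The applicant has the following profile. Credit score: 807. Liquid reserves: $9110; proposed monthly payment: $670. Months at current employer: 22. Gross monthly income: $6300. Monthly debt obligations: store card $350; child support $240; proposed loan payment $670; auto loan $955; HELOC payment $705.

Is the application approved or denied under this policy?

Credit score 807 ≥ 660 (meets)
Liquid reserves cover 9,110/670 = 13.6 months — ≥ 2 required
Employment 22 ≥ 6 months
Total monthly debts = (350 + 240 + 670 + 955 + 705) = 2,920. Debt-to-income = 2,920/6,300 = 46.3% — meets 50% limit
All criteria satisfied.

Approved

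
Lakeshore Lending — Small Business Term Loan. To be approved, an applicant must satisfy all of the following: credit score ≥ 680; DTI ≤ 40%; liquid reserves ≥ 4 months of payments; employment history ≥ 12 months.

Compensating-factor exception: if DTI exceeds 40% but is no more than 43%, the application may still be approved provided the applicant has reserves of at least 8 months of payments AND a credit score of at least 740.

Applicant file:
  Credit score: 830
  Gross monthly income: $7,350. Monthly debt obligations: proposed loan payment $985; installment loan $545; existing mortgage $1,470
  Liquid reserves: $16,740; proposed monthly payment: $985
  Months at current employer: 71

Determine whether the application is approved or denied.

Credit score 830 ≥ 680 (meets base)
Total debts = (985 + 545 + 1,470) = 3,000. DTI = 3,000/7,350 = 40.8% > 40% — standard DTI limit exceeded.
Liquid reserves cover 16,740/985 = 17.0 months — ≥ 4 required
Employment 71 ≥ 12 months
40.8% falls in the override range (40%–43%), so the compensating-factor test applies.
Override check — reserves: 17.0 mo (ok); score: 830 (ok).
Both override conditions satisfied; DTI exception granted.

Approved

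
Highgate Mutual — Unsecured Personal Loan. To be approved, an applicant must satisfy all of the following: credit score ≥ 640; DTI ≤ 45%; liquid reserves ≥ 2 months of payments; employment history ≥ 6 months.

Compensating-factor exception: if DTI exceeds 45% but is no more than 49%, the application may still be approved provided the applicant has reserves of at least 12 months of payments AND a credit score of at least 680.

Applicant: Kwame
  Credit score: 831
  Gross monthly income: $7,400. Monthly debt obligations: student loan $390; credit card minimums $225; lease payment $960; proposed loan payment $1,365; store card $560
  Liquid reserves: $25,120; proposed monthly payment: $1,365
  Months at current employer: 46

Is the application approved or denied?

Approved

Credit score 831 ≥ 640 (meets base)
Total debts = (390 + 225 + 960 + 1,365 + 560) = 3,500. DTI = 3,500/7,400 = 47.3% > 45% — standard DTI limit exceeded.
Reserves: 25,120 ÷ 1,365 = 18.4 months (meets 2-month minimum)
Employment 46 ≥ 6 months
47.3% falls in the override range (45%–49%), so the compensating-factor test applies.
Override check — reserves: 18.4 mo (ok); score: 831 (ok).
Both compensating conditions met → exception applies.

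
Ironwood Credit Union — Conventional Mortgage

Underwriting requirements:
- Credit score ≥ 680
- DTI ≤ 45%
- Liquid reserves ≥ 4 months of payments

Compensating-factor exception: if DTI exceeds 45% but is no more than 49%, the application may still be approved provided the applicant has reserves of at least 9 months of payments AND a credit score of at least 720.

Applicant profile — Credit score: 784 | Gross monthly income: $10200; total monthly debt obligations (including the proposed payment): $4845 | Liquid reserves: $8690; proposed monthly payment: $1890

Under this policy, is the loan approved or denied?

Credit score 784 ≥ 680 (meets base)
DTI = 4,845/10,200 = 47.5% > 45% — standard DTI limit exceeded.
Reserves = 8,690/1,890 = 4.6 months ≥ 4
47.5% falls in the override range (45%–49%), so the compensating-factor test applies.
Reserves 4.6 < 9 months; credit score 784 ≥ 720.
Compensating-factor requirement not fully met.

Denied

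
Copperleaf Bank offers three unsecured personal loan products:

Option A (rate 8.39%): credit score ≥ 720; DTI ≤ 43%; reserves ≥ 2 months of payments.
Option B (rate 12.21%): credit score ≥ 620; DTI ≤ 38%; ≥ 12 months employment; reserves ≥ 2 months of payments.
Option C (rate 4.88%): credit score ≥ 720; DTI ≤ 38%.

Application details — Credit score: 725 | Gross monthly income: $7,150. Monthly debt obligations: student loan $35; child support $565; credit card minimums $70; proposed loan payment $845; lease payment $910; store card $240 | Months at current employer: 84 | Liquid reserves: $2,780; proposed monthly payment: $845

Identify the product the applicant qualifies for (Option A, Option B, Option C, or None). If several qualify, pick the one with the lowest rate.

Option C

Total debts = (35 + 565 + 70 + 845 + 910 + 240) = 2,665; DTI = 2,665/7,150 = 37.3%.
Reserves = 2,780/845 = 3.3 months.
Option A: score 725 ≥ 720; DTI 37.3% ≤ 43%; reserves 3.3 ≥ 2 mo → qualifies.
Option B: score 725 ≥ 620; DTI 37.3% ≤ 38%; employment 84 ≥ 12 mo; reserves 3.3 ≥ 2 mo → qualifies.
Option C: score 725 ≥ 720; DTI 37.3% ≤ 38% → qualifies.
Qualifying: Option A, Option B, Option C. Lowest rate is 4.88% → Option C.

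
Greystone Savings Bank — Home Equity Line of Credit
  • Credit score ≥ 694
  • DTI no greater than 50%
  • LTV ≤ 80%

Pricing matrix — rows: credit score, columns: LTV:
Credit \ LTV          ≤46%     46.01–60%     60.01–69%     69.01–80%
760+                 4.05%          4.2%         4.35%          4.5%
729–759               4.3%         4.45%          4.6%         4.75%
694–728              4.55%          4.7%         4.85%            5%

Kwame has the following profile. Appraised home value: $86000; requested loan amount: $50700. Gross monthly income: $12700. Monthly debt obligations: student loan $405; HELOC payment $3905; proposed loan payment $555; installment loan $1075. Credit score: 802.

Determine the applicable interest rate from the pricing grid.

Credit score 802 ≥ 694; Total monthly debts = (405 + 3,905 + 555 + 1,075) = 5,940. DTI = 5,940/12,700 = 46.8% ≤ 50%
LTV = 50,700/86,000 = 59% ≤ 80%
Credit 802 → row 760+; LTV 59% → column 46.01–60%. Grid cell → 4.2%.

4.2%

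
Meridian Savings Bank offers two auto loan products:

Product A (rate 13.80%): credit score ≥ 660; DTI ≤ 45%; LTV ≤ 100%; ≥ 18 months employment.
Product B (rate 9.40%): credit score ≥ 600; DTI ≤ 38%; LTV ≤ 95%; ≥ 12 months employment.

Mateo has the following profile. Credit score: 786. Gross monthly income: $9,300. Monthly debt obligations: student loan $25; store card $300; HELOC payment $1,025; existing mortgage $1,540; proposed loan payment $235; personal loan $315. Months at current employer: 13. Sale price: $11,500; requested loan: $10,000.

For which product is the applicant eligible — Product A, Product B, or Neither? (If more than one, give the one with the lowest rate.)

Product B

Total debts = (25 + 300 + 1,025 + 1,540 + 235 + 315) = 3,440; DTI = 3,440/9,300 = 37%.
LTV = 10,000/11,500 = 87%.
Product A: score 786 ≥ 660; DTI 37% ≤ 45%; LTV 87% ≤ 100%; employment 13 < 18 mo → does not qualify.
Product B: score 786 ≥ 600; DTI 37% ≤ 38%; LTV 87% ≤ 95%; employment 13 ≥ 12 mo → qualifies.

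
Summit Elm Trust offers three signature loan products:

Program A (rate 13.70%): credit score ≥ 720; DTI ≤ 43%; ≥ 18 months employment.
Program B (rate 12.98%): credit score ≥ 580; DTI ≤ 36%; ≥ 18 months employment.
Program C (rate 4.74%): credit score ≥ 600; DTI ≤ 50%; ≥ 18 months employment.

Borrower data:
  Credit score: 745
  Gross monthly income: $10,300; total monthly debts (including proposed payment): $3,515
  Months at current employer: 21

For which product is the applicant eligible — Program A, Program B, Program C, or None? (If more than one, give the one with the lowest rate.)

DTI = 3,515/10,300 = 34.1%.
Program A: score 745 ≥ 720; DTI 34.1% ≤ 43%; employment 21 ≥ 18 mo → qualifies.
Program B: score 745 ≥ 580; DTI 34.1% ≤ 36%; employment 21 ≥ 18 mo → qualifies.
Program C: score 745 ≥ 600; DTI 34.1% ≤ 50%; employment 21 ≥ 18 mo → qualifies.
Qualifying: Program A, Program B, Program C. Lowest rate is 4.74% → Program C.

Program C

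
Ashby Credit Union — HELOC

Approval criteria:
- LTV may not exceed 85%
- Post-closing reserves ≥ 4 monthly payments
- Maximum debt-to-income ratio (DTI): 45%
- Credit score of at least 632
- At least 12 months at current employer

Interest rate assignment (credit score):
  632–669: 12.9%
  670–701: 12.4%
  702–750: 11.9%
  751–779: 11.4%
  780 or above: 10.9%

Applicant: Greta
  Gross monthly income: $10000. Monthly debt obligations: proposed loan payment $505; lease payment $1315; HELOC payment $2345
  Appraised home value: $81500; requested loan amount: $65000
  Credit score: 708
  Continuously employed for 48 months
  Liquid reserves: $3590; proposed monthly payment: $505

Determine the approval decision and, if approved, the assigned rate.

Credit score 708 ≥ 632 (meets minimum)
Reserves = 3,590/505 = 7.1 months ≥ 4
Employment 48 ≥ 12 months
Total monthly debts = (505 + 1,315 + 2,345) = 4,165. DTI: 4,165 ÷ 10,000 = 41.6%, within the 45% cap
LTV = 65,000/81,500 = 79.8% ≤ 85%
All requirements met. Score 708 falls in the 702–750 tier → 11.9%.

Approved at 11.9%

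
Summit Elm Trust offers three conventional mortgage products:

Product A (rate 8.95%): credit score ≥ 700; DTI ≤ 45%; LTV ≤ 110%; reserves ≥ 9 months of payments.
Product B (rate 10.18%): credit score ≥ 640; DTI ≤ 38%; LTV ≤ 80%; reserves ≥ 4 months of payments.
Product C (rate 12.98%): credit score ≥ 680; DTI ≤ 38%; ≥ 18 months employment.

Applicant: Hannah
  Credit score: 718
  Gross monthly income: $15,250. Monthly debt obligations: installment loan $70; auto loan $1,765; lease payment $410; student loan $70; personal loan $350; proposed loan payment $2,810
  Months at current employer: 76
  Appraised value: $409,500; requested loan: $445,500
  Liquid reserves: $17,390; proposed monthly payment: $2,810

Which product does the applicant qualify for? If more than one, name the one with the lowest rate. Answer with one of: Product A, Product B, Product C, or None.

Total debts = (70 + 1,765 + 410 + 70 + 350 + 2,810) = 5,475; DTI = 5,475/15,250 = 35.9%.
LTV = 445,500/409,500 = 108.8%.
Reserves = 17,390/2,810 = 6.2 months.
Product A: score 718 ≥ 700; DTI 35.9% ≤ 45%; LTV 108.8% ≤ 110%; reserves 6.2 < 9 mo → does not qualify.
Product B: score 718 ≥ 640; DTI 35.9% ≤ 38%; LTV 108.8% > 80%; reserves 6.2 ≥ 4 mo → does not qualify.
Product C: score 718 ≥ 680; DTI 35.9% ≤ 38%; employment 76 ≥ 18 mo → qualifies.

Product C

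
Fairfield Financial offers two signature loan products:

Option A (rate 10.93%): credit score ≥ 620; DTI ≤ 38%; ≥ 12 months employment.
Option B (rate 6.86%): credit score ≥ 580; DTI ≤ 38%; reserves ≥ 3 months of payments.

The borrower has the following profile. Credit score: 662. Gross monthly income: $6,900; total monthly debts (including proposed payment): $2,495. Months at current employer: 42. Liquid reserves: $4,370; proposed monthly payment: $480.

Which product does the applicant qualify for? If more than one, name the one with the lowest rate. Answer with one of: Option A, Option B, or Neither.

DTI = 2,495/6,900 = 36.2%.
Reserves = 4,370/480 = 9.1 months.
Option A: score 662 ≥ 620; DTI 36.2% ≤ 38%; employment 42 ≥ 12 mo → qualifies.
Option B: score 662 ≥ 580; DTI 36.2% ≤ 38%; reserves 9.1 ≥ 3 mo → qualifies.
Qualifying: Option A, Option B. Lowest rate is 6.86% → Option B.

Option B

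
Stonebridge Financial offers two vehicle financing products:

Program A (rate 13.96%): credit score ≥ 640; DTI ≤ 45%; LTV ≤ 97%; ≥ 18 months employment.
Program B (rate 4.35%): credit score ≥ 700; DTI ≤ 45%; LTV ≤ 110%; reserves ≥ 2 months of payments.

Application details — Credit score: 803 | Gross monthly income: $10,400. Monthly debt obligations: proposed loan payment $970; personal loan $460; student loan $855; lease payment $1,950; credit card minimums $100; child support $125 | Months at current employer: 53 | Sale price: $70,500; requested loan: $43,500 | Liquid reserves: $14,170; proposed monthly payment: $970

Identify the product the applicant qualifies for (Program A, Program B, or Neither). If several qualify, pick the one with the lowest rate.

Total debts = (970 + 460 + 855 + 1,950 + 100 + 125) = 4,460; DTI = 4,460/10,400 = 42.9%.
LTV = 43,500/70,500 = 61.7%.
Reserves = 14,170/970 = 14.6 months.
Program A: score 803 ≥ 640; DTI 42.9% ≤ 45%; LTV 61.7% ≤ 97%; employment 53 ≥ 18 mo → qualifies.
Program B: score 803 ≥ 700; DTI 42.9% ≤ 45%; LTV 61.7% ≤ 110%; reserves 14.6 ≥ 2 mo → qualifies.
Qualifying: Program A, Program B. Lowest rate is 4.35% → Program B.

Program B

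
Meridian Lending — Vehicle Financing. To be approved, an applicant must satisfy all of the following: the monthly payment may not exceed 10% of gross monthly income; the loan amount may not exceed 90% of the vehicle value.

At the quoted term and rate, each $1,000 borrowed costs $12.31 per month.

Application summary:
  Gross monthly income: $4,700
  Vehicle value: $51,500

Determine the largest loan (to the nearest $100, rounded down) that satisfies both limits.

Payment cap: 10% × $4,700 = $470/month.
At $12.31 per $1,000, that supports 470/12.31 × 1,000 ≈ $38,180 → $38,100.
LTV cap: 90% × $51,500 = $46,350 → $46,300.
Binding constraint: payment-to-income.

$38,100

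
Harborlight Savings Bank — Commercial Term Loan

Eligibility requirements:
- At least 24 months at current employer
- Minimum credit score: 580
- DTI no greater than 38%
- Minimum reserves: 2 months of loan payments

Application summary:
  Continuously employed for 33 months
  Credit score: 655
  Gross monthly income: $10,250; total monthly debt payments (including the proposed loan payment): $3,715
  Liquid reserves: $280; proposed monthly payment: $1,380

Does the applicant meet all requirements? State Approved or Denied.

Employment 33 ≥ 24 months
Credit score 655 ≥ 580 (meets)
DTI = 3,715/10,250 = 36.2% ≤ 38%
Liquid reserves cover 280/1,380 = 0.2 months — < 2 required
Fails on reserves.

Denied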